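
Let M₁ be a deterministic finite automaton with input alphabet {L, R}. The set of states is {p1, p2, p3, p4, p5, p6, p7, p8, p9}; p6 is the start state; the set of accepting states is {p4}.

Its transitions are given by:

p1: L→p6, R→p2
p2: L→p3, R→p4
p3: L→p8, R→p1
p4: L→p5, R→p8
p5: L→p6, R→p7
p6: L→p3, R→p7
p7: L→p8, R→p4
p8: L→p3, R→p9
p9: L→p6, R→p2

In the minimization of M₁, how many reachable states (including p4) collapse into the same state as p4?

Start with accepting vs non-accepting: {p4} | {p1,p2,p3,p5,p6,p7,p8,p9}.
Split {p1,p2,p3,p5,p6,p7,p8,p9} by δ(·,R) → {p1,p3,p5,p6,p8,p9} and {p2,p7}.
On input R, block {p1,p3,p5,p6,p8,p9} splits into {p1,p5,p6,p9} and {p3,p8}.
Refine {p1,p5,p6,p9} on symbol L: members go to different blocks, giving {p1,p5,p9} and {p6}.
The partition is now stable with 5 blocks: {p4} | {p1,p5,p9} | {p2,p7} | {p3,p8} | {p6}.
The equivalence class containing p4 is {p4}, of size 1.

1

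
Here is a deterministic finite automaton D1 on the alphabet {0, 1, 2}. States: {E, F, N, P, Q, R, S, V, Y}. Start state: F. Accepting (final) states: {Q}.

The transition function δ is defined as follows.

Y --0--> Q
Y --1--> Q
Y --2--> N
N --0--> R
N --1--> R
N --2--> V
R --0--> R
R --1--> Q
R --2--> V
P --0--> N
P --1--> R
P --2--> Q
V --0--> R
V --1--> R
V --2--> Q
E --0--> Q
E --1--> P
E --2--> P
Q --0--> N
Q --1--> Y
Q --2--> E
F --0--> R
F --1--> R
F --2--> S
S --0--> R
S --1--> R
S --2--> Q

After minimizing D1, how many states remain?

Start with accepting vs non-accepting: {Q} | {E,F,N,P,R,S,V,Y}.
Refine {E,F,N,P,R,S,V,Y} on symbol 0: members go to different blocks, giving {F,N,P,R,S,V} and {E,Y}.
Refine {F,N,P,R,S,V} on symbol 1: members go to different blocks, giving {F,N,P,S,V} and {R}.
Split {F,N,P,S,V} by δ(·,0) → {F,N,S,V} and {P}.
Refine {F,N,S,V} on symbol 2: members go to different blocks, giving {F,N} and {S,V}.
Refine {E,Y} on symbol 1: members go to different blocks, giving {E} and {Y}.
The partition is now stable with 7 blocks: {Q} | {F,N} | {E} | {R} | {P} | {S,V} | {Y}.

7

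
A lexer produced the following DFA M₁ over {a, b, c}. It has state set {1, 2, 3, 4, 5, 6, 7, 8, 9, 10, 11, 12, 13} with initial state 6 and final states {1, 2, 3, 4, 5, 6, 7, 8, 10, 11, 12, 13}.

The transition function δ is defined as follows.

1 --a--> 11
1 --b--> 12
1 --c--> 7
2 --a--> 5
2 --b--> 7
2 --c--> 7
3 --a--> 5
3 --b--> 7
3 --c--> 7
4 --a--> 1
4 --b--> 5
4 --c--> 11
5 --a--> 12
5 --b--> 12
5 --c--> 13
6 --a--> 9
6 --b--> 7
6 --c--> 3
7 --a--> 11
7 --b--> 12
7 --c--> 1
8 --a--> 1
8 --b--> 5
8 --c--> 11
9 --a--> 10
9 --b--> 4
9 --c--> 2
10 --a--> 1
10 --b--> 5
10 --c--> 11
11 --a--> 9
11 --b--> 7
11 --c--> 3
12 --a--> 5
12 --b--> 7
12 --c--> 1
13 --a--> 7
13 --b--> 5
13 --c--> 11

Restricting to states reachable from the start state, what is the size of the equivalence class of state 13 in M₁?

3

States {8} cannot be reached from the start state, so discard them.
P0 = {1,2,3,4,5,6,7,10,11,12,13} | {9}.
Refine {1,2,3,4,5,6,7,10,11,12,13} on symbol a: members go to different blocks, giving {1,2,3,4,5,7,10,12,13} and {6,11}.
Split {1,2,3,4,5,7,10,12,13} by δ(·,a) → {2,3,4,5,10,12,13} and {1,7}.
Split {2,3,4,5,10,12,13} by δ(·,a) → {2,3,5,12} and {4,10,13}.
Refine {2,3,5,12} on symbol b: members go to different blocks, giving {2,3,12} and {5}.
No further refinement is possible. Final partition (6 blocks): {2,3,12} | {9} | {6,11} | {1,7} | {4,10,13} | {5}.
State 13 belongs to the block {4,10,13}, which has 3 states.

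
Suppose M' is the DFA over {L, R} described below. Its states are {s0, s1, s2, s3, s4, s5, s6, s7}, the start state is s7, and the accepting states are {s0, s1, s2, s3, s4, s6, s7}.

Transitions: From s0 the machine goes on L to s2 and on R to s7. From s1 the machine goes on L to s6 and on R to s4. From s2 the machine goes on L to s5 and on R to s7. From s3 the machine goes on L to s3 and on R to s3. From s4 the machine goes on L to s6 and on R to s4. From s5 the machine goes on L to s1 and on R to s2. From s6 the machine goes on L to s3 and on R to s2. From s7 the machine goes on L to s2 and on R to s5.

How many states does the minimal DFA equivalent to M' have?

First remove the unreachable states {s0}; 7 states remain.
Initial partition by acceptance: {s1,s2,s3,s4,s6,s7} | {s5}.
Refine {s1,s2,s3,s4,s6,s7} on symbol L: members go to different blocks, giving {s1,s3,s4,s6,s7} and {s2}.
Split {s1,s3,s4,s6,s7} by δ(·,L) → {s1,s3,s4,s6} and {s7}.
Split {s1,s3,s4,s6} by δ(·,R) → {s1,s3,s4} and {s6}.
On input L, block {s1,s3,s4} splits into {s1,s4} and {s3}.
No further refinement is possible. Final partition (6 blocks): {s1,s4} | {s5} | {s2} | {s7} | {s6} | {s3}.

6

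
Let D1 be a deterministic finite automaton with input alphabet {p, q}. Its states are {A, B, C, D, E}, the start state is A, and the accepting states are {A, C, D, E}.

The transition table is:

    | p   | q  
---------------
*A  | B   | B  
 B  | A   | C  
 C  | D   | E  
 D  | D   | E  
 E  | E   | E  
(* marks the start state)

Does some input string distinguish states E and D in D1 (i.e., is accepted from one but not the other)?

P0 = {A,C,D,E} | {B}.
Split {A,C,D,E} by δ(·,p) → {C,D,E} and {A}.
Stable partition: {C,D,E} | {B} | {A} — 3 equivalence classes.
E and D lie in the same block of the stable partition, so they are equivalent — no string distinguishes them.

No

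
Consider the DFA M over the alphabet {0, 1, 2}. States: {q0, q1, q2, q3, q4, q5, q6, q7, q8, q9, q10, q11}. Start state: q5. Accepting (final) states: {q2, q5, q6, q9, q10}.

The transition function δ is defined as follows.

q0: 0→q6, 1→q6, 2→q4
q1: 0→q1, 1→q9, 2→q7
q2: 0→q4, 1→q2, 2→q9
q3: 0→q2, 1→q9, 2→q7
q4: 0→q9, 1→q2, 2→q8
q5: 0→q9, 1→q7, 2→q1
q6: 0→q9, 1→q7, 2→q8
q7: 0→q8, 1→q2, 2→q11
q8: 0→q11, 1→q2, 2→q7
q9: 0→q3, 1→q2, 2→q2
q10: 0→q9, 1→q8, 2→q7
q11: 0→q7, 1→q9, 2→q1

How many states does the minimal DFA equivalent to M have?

4

First remove the unreachable states {q0,q6,q10}; 9 states remain.
Initial partition by acceptance: {q2,q5,q9} | {q1,q3,q4,q7,q8,q11}.
On input 0, block {q2,q5,q9} splits into {q2,q9} and {q5}.
Refine {q1,q3,q4,q7,q8,q11} on symbol 0: members go to different blocks, giving {q1,q7,q8,q11} and {q3,q4}.
Stable partition: {q2,q9} | {q1,q7,q8,q11} | {q5} | {q3,q4} — 4 equivalence classes.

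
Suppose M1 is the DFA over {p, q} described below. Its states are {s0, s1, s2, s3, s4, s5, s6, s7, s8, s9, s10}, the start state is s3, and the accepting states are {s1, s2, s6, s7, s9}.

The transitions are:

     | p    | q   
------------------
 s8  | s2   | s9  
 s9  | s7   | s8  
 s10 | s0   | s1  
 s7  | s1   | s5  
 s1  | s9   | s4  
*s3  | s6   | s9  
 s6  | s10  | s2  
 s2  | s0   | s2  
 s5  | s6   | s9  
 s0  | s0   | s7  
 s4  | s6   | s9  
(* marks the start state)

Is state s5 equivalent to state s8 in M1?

Yes

Start with accepting vs non-accepting: {s1,s2,s6,s7,s9} | {s0,s3,s4,s5,s8,s10}.
Refine {s1,s2,s6,s7,s9} on symbol p: members go to different blocks, giving {s1,s7,s9} and {s2,s6}.
Refine {s0,s3,s4,s5,s8,s10} on symbol p: members go to different blocks, giving {s3,s4,s5,s8} and {s0,s10}.
The partition is now stable with 4 blocks: {s1,s7,s9} | {s3,s4,s5,s8} | {s2,s6} | {s0,s10}.
s5 and s8 lie in the same block of the stable partition, so they are equivalent — no string distinguishes them.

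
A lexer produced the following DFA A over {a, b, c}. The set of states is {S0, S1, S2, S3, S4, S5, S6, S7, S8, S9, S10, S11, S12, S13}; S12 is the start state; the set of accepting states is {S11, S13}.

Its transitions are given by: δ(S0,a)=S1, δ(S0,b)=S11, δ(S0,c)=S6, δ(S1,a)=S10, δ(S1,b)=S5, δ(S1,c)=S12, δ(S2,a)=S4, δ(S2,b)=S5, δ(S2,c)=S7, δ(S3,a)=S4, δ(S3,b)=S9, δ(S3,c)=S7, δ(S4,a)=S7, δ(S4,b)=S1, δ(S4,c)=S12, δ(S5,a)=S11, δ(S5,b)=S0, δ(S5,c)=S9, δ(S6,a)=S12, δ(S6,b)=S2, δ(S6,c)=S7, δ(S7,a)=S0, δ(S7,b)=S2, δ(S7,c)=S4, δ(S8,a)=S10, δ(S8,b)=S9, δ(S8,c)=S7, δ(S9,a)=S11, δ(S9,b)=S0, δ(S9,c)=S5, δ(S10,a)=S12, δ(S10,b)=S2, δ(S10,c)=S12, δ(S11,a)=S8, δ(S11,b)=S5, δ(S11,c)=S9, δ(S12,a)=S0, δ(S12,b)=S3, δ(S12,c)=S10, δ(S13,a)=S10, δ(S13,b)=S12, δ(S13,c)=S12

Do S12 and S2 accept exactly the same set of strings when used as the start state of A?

Reachable states from the start: {S0,S1,S2,S3,S4,S5,S6,S7,S8,S9,S10,S11,S12}. Unreachable: {S13} — drop them.
Start with accepting vs non-accepting: {S11} | {S0,S1,S2,S3,S4,S5,S6,S7,S8,S9,S10,S12}.
Split {S0,S1,S2,S3,S4,S5,S6,S7,S8,S9,S10,S12} by δ(·,a) → {S0,S1,S2,S3,S4,S6,S7,S8,S10,S12} and {S5,S9}.
Refine {S0,S1,S2,S3,S4,S6,S7,S8,S10,S12} on symbol b: members go to different blocks, giving {S4,S6,S7,S10,S12} and {S1,S2,S3,S8} and {S0}.
Split {S4,S6,S7,S10,S12} by δ(·,a) → {S4,S6,S10} and {S7,S12}.
The partition is now stable with 6 blocks: {S11} | {S4,S6,S10} | {S5,S9} | {S1,S2,S3,S8} | {S0} | {S7,S12}.
S12 and S2 end up in different blocks, so they are distinguishable. For instance, the string 'ab' is accepted from only S12.

No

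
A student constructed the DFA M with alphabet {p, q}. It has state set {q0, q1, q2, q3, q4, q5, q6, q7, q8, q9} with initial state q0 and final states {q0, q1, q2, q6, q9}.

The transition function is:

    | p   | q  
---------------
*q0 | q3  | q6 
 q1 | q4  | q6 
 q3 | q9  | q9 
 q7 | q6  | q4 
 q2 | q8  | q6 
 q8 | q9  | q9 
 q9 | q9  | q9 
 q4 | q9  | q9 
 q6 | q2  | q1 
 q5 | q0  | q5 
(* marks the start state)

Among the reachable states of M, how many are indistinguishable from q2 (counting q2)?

3

States {q5,q7} cannot be reached from the start state, so discard them.
P0 = {q0,q1,q2,q6,q9} | {q3,q4,q8}.
Refine {q0,q1,q2,q6,q9} on symbol p: members go to different blocks, giving {q0,q1,q2} and {q6,q9}.
Split {q6,q9} by δ(·,p) → {q6} and {q9}.
No further refinement is possible. Final partition (4 blocks): {q0,q1,q2} | {q3,q4,q8} | {q6} | {q9}.
The equivalence class containing q2 is {q0,q1,q2}, of size 3.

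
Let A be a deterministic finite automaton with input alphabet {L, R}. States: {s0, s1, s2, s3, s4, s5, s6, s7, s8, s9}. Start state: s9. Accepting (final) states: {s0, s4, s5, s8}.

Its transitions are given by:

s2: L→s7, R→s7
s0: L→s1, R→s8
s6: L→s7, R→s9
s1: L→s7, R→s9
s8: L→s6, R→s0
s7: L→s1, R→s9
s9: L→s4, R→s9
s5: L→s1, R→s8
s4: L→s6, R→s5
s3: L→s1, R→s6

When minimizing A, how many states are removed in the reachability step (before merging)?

BFS from s9 reaches {s0, s1, s4, s5, s6, s7, s8, s9}; the 2 state(s) s2, s3 are never visited.

2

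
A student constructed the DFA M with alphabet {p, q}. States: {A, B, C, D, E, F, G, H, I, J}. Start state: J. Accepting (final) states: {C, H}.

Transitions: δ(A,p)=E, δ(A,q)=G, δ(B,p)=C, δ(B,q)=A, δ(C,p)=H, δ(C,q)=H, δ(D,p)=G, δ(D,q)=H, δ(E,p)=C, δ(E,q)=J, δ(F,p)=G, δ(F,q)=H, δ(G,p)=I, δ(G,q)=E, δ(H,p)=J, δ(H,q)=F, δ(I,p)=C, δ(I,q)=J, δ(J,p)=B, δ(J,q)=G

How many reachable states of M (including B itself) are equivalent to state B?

States {D} cannot be reached from the start state, so discard them.
Initial partition by acceptance: {C,H} | {A,B,E,F,G,I,J}.
Split {C,H} by δ(·,p) → {C} and {H}.
Split {A,B,E,F,G,I,J} by δ(·,p) → {A,F,G,J} and {B,E,I}.
Split {A,F,G,J} by δ(·,p) → {A,G,J} and {F}.
Refine {A,G,J} on symbol q: members go to different blocks, giving {A,J} and {G}.
No further refinement is possible. Final partition (6 blocks): {C} | {A,J} | {H} | {B,E,I} | {F} | {G}.
State B belongs to the block {B,E,I}, which has 3 states.

3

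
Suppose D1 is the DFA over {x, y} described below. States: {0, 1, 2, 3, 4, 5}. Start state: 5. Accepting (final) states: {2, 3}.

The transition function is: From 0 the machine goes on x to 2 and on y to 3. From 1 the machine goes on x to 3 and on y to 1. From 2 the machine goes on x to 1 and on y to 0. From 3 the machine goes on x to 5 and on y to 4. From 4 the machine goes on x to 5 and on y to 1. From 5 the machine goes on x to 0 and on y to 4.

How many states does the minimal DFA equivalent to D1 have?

Every state is reachable, so we keep all 6.
P0 = {2,3} | {0,1,4,5}.
Split {0,1,4,5} by δ(·,x) → {0,1} and {4,5}.
Split {2,3} by δ(·,x) → {2} and {3}.
Refine {0,1} on symbol x: members go to different blocks, giving {0} and {1}.
Refine {4,5} on symbol x: members go to different blocks, giving {4} and {5}.
Stable partition: {2} | {0} | {4} | {3} | {1} | {5} — 6 equivalence classes.

6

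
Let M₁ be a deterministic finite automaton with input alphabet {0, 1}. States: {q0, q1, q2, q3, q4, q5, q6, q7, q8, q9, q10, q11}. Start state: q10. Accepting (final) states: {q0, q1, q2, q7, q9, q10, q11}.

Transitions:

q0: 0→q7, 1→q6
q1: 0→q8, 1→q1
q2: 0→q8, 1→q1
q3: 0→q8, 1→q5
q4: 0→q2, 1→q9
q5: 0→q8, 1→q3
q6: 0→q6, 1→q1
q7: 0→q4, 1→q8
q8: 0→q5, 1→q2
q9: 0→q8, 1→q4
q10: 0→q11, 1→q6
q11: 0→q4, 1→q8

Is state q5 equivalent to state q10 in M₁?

First remove the unreachable states {q0,q7}; 10 states remain.
Initial partition by acceptance: {q1,q2,q9,q10,q11} | {q3,q4,q5,q6,q8}.
Split {q1,q2,q9,q10,q11} by δ(·,0) → {q1,q2,q9,q11} and {q10}.
Split {q1,q2,q9,q11} by δ(·,1) → {q1,q2} and {q9,q11}.
Refine {q3,q4,q5,q6,q8} on symbol 0: members go to different blocks, giving {q3,q5,q6,q8} and {q4}.
On input 1, block {q3,q5,q6,q8} splits into {q3,q5} and {q6,q8}.
Split {q9,q11} by δ(·,0) → {q9} and {q11}.
On input 0, block {q6,q8} splits into {q6} and {q8}.
Stable partition: {q1,q2} | {q3,q5} | {q10} | {q9} | {q4} | {q6} | {q11} | {q8} — 8 equivalence classes.
q5 and q10 end up in different blocks, so they are distinguishable. For instance, the string 'ε' is accepted from only q10.

No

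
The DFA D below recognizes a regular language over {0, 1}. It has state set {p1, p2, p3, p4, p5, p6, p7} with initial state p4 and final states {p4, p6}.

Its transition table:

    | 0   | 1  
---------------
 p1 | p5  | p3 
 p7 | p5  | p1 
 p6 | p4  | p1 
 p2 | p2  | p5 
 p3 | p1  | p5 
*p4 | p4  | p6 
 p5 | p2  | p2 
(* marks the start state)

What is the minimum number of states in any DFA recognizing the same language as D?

Reachable states from the start: {p1,p2,p3,p4,p5,p6}. Unreachable: {p7} — drop them.
P0 = {p4,p6} | {p1,p2,p3,p5}.
Split {p4,p6} by δ(·,1) → {p4} and {p6}.
No further refinement is possible. Final partition (3 blocks): {p4} | {p1,p2,p3,p5} | {p6}.

3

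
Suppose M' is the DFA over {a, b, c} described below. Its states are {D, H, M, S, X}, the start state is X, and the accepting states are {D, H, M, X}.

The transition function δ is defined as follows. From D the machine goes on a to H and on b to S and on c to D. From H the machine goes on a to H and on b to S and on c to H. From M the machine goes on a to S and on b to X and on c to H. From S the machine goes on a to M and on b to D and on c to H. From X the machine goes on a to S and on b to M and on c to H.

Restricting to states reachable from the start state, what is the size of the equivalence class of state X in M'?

Initial partition by acceptance: {D,H,M,X} | {S}.
On input a, block {D,H,M,X} splits into {M,X} and {D,H}.
The partition is now stable with 3 blocks: {M,X} | {S} | {D,H}.
State X belongs to the block {M,X}, which has 2 states.

2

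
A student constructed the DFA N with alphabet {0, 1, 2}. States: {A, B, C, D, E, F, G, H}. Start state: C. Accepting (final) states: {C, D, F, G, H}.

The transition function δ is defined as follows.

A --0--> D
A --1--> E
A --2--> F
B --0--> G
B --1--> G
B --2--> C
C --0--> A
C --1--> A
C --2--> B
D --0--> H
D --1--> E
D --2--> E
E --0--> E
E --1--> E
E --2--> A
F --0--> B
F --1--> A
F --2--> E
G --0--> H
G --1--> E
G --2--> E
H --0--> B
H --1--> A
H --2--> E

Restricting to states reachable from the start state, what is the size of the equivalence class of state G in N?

All states are reachable from the start state.
Start with accepting vs non-accepting: {C,D,F,G,H} | {A,B,E}.
Split {C,D,F,G,H} by δ(·,0) → {C,F,H} and {D,G}.
On input 0, block {A,B,E} splits into {A,B} and {E}.
Refine {C,F,H} on symbol 2: members go to different blocks, giving {F,H} and {C}.
Refine {A,B} on symbol 1: members go to different blocks, giving {A} and {B}.
The partition is now stable with 6 blocks: {F,H} | {A} | {D,G} | {E} | {C} | {B}.
State G belongs to the block {D,G}, which has 2 states.

2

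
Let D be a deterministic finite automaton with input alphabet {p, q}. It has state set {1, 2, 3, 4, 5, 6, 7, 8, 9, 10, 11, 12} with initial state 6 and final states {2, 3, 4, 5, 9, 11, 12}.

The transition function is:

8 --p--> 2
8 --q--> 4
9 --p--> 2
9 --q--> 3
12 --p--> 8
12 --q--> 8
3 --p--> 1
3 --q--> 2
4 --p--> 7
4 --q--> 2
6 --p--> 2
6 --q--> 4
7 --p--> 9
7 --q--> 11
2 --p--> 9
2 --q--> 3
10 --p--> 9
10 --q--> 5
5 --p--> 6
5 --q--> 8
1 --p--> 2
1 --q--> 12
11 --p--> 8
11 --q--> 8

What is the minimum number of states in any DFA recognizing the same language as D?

5

First remove the unreachable states {5,10}; 10 states remain.
Initial partition by acceptance: {2,3,4,9,11,12} | {1,6,7,8}.
Refine {2,3,4,9,11,12} on symbol p: members go to different blocks, giving {3,4,11,12} and {2,9}.
Split {3,4,11,12} by δ(·,q) → {3,4} and {11,12}.
Split {1,6,7,8} by δ(·,q) → {1,7} and {6,8}.
No further refinement is possible. Final partition (5 blocks): {3,4} | {1,7} | {2,9} | {11,12} | {6,8}.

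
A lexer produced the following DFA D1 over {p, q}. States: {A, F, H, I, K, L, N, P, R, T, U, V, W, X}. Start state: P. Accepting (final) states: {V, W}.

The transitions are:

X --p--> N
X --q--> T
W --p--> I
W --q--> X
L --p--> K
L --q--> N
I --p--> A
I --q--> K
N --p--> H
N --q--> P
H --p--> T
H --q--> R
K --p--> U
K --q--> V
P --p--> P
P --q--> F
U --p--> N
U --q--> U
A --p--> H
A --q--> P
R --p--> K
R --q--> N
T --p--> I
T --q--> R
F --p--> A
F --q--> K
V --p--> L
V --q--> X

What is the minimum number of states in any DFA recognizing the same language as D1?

10

First remove the unreachable states {W}; 13 states remain.
Start with accepting vs non-accepting: {V} | {A,F,H,I,K,L,N,P,R,T,U,X}.
Split {A,F,H,I,K,L,N,P,R,T,U,X} by δ(·,q) → {A,F,H,I,L,N,P,R,T,U,X} and {K}.
Refine {A,F,H,I,L,N,P,R,T,U,X} on symbol p: members go to different blocks, giving {A,F,H,I,N,P,T,U,X} and {L,R}.
Split {A,F,H,I,N,P,T,U,X} by δ(·,q) → {A,N,P,U,X} and {F,I} and {H,T}.
On input p, block {A,N,P,U,X} splits into {P,U,X} and {A,N}.
Refine {P,U,X} on symbol p: members go to different blocks, giving {U,X} and {P}.
Split {U,X} by δ(·,q) → {X} and {U}.
Refine {H,T} on symbol p: members go to different blocks, giving {T} and {H}.
Stable partition: {V} | {X} | {K} | {L,R} | {F,I} | {T} | {A,N} | {P} | {U} | {H} — 10 equivalence classes.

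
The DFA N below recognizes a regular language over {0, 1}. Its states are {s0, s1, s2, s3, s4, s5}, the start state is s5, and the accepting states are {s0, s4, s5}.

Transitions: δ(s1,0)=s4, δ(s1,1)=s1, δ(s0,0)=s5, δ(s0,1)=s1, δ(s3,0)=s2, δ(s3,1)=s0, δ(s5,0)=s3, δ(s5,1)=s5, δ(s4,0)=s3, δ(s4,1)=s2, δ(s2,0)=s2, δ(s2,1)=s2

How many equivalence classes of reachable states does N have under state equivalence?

Every state is reachable, so we keep all 6.
Initial partition by acceptance: {s0,s4,s5} | {s1,s2,s3}.
Refine {s0,s4,s5} on symbol 0: members go to different blocks, giving {s4,s5} and {s0}.
Refine {s4,s5} on symbol 1: members go to different blocks, giving {s4} and {s5}.
Split {s1,s2,s3} by δ(·,0) → {s2,s3} and {s1}.
Refine {s2,s3} on symbol 1: members go to different blocks, giving {s2} and {s3}.
The partition is now stable with 6 blocks: {s4} | {s2} | {s0} | {s5} | {s1} | {s3}.

6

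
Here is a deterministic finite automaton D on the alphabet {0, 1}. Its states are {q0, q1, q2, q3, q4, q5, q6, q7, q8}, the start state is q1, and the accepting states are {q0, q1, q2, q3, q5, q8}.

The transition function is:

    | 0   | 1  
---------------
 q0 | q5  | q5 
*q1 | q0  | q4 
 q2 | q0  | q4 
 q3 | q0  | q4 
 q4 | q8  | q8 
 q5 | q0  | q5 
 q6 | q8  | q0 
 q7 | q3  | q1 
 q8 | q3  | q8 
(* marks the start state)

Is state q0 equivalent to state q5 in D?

Yes

Reachable states from the start: {q0,q1,q3,q4,q5,q8}. Unreachable: {q2,q6,q7} — drop them.
Initial partition by acceptance: {q0,q1,q3,q5,q8} | {q4}.
Split {q0,q1,q3,q5,q8} by δ(·,1) → {q0,q5,q8} and {q1,q3}.
Split {q0,q5,q8} by δ(·,0) → {q0,q5} and {q8}.
The partition is now stable with 4 blocks: {q0,q5} | {q4} | {q1,q3} | {q8}.
q0 and q5 lie in the same block of the stable partition, so they are equivalent — no string distinguishes them.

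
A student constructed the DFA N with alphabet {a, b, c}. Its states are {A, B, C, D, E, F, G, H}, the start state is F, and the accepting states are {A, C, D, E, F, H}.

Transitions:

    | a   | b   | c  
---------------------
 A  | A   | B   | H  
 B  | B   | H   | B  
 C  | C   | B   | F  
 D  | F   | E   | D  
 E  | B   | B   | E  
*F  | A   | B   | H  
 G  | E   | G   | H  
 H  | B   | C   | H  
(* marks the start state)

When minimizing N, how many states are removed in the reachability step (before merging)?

BFS from F reaches {A, B, C, F, H}; the 3 state(s) D, E, G are never visited.

3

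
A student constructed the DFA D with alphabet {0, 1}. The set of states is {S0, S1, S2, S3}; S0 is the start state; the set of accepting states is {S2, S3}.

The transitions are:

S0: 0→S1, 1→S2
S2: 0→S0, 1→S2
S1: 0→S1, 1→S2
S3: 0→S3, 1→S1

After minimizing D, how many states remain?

2

States {S3} cannot be reached from the start state, so discard them.
Initial partition by acceptance: {S2} | {S0,S1}.
Stable partition: {S2} | {S0,S1} — 2 equivalence classes.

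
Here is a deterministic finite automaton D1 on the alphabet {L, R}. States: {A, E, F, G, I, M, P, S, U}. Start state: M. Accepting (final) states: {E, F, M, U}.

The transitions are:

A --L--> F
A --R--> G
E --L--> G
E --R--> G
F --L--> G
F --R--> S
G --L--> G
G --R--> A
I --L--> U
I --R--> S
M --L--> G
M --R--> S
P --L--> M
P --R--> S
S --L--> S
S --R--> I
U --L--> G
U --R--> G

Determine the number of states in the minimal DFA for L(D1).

3

Reachable states from the start: {A,F,G,I,M,S,U}. Unreachable: {E,P} — drop them.
Start with accepting vs non-accepting: {F,M,U} | {A,G,I,S}.
Refine {A,G,I,S} on symbol L: members go to different blocks, giving {A,I} and {G,S}.
The partition is now stable with 3 blocks: {F,M,U} | {A,I} | {G,S}.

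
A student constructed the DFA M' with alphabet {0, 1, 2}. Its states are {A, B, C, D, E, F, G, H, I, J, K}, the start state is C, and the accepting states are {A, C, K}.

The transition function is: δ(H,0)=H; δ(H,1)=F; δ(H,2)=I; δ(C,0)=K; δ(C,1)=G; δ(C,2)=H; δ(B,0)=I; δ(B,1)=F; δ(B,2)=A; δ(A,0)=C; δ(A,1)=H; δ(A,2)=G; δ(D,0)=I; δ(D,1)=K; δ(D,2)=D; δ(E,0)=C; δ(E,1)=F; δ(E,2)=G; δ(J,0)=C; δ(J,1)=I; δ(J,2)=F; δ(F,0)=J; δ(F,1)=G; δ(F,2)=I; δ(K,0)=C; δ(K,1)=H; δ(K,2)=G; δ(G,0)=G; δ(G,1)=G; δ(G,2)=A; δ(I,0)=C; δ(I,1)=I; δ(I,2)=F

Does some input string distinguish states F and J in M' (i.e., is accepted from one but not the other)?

Yes

First remove the unreachable states {B,D,E}; 8 states remain.
Initial partition by acceptance: {A,C,K} | {F,G,H,I,J}.
Refine {F,G,H,I,J} on symbol 0: members go to different blocks, giving {F,G,H} and {I,J}.
Refine {F,G,H} on symbol 0: members go to different blocks, giving {G,H} and {F}.
Refine {G,H} on symbol 1: members go to different blocks, giving {G} and {H}.
Refine {A,C,K} on symbol 1: members go to different blocks, giving {A,K} and {C}.
No further refinement is possible. Final partition (6 blocks): {A,K} | {G} | {I,J} | {F} | {H} | {C}.
F and J end up in different blocks, so they are distinguishable. For instance, the string '0' is accepted from only J.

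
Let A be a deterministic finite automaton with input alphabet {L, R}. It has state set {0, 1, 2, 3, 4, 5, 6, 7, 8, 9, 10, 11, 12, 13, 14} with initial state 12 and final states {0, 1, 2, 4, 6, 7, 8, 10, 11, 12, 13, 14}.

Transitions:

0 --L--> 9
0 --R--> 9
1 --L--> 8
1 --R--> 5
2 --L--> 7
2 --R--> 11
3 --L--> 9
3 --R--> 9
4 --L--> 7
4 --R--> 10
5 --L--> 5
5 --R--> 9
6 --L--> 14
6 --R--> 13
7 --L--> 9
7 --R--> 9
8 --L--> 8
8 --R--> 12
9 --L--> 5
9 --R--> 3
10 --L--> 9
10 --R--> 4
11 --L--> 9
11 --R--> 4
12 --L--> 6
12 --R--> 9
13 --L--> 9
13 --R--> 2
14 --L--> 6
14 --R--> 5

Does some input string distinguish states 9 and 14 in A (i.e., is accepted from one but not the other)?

Reachable states from the start: {2,3,4,5,6,7,9,10,11,12,13,14}. Unreachable: {0,1,8} — drop them.
Start with accepting vs non-accepting: {2,4,6,7,10,11,12,13,14} | {3,5,9}.
Refine {2,4,6,7,10,11,12,13,14} on symbol L: members go to different blocks, giving {2,4,6,12,14} and {7,10,11,13}.
On input L, block {2,4,6,12,14} splits into {6,12,14} and {2,4}.
Split {6,12,14} by δ(·,R) → {12,14} and {6}.
Refine {7,10,11,13} on symbol R: members go to different blocks, giving {10,11,13} and {7}.
No further refinement is possible. Final partition (6 blocks): {12,14} | {3,5,9} | {10,11,13} | {2,4} | {6} | {7}.
9 and 14 end up in different blocks, so they are distinguishable. For instance, the string 'ε' is accepted from only 14.

Yes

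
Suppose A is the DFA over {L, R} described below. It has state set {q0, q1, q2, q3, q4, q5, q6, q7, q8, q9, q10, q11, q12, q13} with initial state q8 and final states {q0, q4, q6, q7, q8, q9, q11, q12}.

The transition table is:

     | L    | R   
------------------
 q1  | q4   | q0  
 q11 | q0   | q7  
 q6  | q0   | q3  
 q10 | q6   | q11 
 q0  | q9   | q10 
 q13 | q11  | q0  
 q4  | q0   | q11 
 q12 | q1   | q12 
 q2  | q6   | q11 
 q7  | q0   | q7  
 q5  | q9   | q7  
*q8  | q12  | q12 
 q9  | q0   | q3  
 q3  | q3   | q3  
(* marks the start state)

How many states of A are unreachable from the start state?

3

BFS from q8 reaches {q0, q1, q3, q4, q6, q7, q8, q9, q10, q11, q12}; the 3 state(s) q2, q5, q13 are never visited.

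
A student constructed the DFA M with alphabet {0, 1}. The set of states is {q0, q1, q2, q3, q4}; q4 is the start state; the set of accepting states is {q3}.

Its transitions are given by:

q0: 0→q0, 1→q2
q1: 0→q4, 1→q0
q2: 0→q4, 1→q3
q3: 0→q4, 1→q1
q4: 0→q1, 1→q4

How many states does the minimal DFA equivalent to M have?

Start with accepting vs non-accepting: {q3} | {q0,q1,q2,q4}.
Refine {q0,q1,q2,q4} on symbol 1: members go to different blocks, giving {q0,q1,q4} and {q2}.
Refine {q0,q1,q4} on symbol 1: members go to different blocks, giving {q1,q4} and {q0}.
On input 1, block {q1,q4} splits into {q1} and {q4}.
The partition is now stable with 5 blocks: {q3} | {q1} | {q2} | {q0} | {q4}.

5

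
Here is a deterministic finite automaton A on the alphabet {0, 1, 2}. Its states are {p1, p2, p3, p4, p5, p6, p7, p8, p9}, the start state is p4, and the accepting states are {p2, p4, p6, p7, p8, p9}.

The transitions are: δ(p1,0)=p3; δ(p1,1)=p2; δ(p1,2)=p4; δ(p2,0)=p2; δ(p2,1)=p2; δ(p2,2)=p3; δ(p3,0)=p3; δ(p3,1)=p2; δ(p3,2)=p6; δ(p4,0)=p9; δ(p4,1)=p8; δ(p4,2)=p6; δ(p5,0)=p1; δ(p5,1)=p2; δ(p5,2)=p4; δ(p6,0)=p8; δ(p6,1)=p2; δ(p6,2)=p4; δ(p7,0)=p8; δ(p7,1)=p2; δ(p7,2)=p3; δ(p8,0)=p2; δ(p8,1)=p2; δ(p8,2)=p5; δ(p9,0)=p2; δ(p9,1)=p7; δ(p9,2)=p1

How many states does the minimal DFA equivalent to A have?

3

P0 = {p2,p4,p6,p7,p8,p9} | {p1,p3,p5}.
Split {p2,p4,p6,p7,p8,p9} by δ(·,2) → {p2,p7,p8,p9} and {p4,p6}.
Stable partition: {p2,p7,p8,p9} | {p1,p3,p5} | {p4,p6} — 3 equivalence classes.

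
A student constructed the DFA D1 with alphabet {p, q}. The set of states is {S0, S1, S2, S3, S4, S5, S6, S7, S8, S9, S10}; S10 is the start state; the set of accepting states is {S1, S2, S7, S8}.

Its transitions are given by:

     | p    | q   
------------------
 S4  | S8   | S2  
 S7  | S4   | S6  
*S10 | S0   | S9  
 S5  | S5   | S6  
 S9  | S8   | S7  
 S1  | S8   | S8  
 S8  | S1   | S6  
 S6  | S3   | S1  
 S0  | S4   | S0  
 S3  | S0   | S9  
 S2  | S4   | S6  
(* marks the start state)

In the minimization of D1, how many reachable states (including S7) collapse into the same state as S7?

States {S5} cannot be reached from the start state, so discard them.
P0 = {S1,S2,S7,S8} | {S0,S3,S4,S6,S9,S10}.
Split {S1,S2,S7,S8} by δ(·,p) → {S1,S8} and {S2,S7}.
Split {S1,S8} by δ(·,q) → {S1} and {S8}.
On input p, block {S0,S3,S4,S6,S9,S10} splits into {S0,S3,S6,S10} and {S4,S9}.
Split {S0,S3,S6,S10} by δ(·,p) → {S3,S6,S10} and {S0}.
Refine {S3,S6,S10} on symbol p: members go to different blocks, giving {S3,S10} and {S6}.
No further refinement is possible. Final partition (7 blocks): {S1} | {S3,S10} | {S2,S7} | {S8} | {S4,S9} | {S0} | {S6}.
The equivalence class containing S7 is {S2,S7}, of size 2.

2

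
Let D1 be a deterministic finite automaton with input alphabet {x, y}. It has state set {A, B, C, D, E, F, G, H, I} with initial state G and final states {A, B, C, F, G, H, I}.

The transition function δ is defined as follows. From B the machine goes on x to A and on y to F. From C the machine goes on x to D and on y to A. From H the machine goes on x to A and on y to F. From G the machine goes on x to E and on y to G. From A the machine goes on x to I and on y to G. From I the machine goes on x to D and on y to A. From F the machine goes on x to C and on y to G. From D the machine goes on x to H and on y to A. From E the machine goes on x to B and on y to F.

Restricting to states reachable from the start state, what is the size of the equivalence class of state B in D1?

2

Every state is reachable, so we keep all 9.
Start with accepting vs non-accepting: {A,B,C,F,G,H,I} | {D,E}.
On input x, block {A,B,C,F,G,H,I} splits into {A,B,F,H} and {C,G,I}.
Refine {A,B,F,H} on symbol x: members go to different blocks, giving {A,F} and {B,H}.
On input y, block {C,G,I} splits into {C,I} and {G}.
The partition is now stable with 5 blocks: {A,F} | {D,E} | {C,I} | {B,H} | {G}.
State B belongs to the block {B,H}, which has 2 states.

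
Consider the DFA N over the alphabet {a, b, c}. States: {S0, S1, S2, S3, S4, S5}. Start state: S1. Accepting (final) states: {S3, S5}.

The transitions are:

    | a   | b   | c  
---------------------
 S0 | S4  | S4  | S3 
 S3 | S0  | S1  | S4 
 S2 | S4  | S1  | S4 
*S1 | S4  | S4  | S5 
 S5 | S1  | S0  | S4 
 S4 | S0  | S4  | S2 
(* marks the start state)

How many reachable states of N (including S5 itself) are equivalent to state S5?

All states are reachable from the start state.
Start with accepting vs non-accepting: {S3,S5} | {S0,S1,S2,S4}.
Split {S0,S1,S2,S4} by δ(·,c) → {S0,S1} and {S2,S4}.
Refine {S2,S4} on symbol a: members go to different blocks, giving {S2} and {S4}.
Stable partition: {S3,S5} | {S0,S1} | {S2} | {S4} — 4 equivalence classes.
State S5 belongs to the block {S3,S5}, which has 2 states.

2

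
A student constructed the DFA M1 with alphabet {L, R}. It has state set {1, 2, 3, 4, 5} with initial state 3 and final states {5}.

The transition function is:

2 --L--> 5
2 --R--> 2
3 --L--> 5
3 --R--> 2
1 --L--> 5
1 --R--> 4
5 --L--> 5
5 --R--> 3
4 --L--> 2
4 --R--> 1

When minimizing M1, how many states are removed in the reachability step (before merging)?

No path from 3 leads to 1, 4; the other 3 states are all reachable.

2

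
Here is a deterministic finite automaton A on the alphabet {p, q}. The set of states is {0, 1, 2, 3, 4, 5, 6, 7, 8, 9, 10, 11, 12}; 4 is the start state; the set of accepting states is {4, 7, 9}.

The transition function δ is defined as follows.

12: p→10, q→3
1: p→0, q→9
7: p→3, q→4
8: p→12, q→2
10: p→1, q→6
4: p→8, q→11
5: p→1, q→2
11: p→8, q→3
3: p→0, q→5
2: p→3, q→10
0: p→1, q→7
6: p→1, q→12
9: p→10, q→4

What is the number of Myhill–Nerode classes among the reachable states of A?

8

Start with accepting vs non-accepting: {4,7,9} | {0,1,2,3,5,6,8,10,11,12}.
Split {4,7,9} by δ(·,q) → {7,9} and {4}.
Split {0,1,2,3,5,6,8,10,11,12} by δ(·,q) → {2,3,5,6,8,10,11,12} and {0,1}.
Split {2,3,5,6,8,10,11,12} by δ(·,p) → {2,8,11,12} and {3,5,6,10}.
Split {2,8,11,12} by δ(·,p) → {2,12} and {8,11}.
Split {3,5,6,10} by δ(·,q) → {3,10} and {5,6}.
Split {8,11} by δ(·,p) → {8} and {11}.
Stable partition: {7,9} | {2,12} | {4} | {0,1} | {3,10} | {8} | {5,6} | {11} — 8 equivalence classes.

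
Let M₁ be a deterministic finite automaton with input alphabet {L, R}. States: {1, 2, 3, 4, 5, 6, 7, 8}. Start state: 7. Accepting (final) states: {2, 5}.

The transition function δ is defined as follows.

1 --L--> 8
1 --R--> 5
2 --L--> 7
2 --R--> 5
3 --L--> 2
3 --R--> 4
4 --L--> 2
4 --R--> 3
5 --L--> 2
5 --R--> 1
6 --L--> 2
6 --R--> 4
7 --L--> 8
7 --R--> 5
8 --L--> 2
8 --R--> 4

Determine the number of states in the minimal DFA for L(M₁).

First remove the unreachable states {6}; 7 states remain.
Initial partition by acceptance: {2,5} | {1,3,4,7,8}.
Refine {2,5} on symbol L: members go to different blocks, giving {2} and {5}.
On input L, block {1,3,4,7,8} splits into {3,4,8} and {1,7}.
Stable partition: {2} | {3,4,8} | {5} | {1,7} — 4 equivalence classes.

4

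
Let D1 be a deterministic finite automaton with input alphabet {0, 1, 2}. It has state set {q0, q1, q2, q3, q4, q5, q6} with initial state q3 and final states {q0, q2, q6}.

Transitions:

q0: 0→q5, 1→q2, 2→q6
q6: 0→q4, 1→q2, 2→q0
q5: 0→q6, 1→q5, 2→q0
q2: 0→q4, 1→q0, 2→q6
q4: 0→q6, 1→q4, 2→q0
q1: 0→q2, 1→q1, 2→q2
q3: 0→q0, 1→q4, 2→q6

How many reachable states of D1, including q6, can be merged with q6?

Reachable states from the start: {q0,q2,q3,q4,q5,q6}. Unreachable: {q1} — drop them.
P0 = {q0,q2,q6} | {q3,q4,q5}.
The partition is now stable with 2 blocks: {q0,q2,q6} | {q3,q4,q5}.
The equivalence class containing q6 is {q0,q2,q6}, of size 3.

3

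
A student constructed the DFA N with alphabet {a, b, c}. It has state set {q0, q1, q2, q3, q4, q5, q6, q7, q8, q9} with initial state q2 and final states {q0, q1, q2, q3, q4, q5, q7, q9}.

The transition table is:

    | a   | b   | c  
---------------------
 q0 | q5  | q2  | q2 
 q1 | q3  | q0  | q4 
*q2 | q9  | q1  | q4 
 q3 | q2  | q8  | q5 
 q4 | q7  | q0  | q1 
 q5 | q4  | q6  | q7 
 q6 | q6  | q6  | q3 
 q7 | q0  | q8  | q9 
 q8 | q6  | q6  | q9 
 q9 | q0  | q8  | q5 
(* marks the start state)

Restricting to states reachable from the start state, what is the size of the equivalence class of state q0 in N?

Every state is reachable, so we keep all 10.
Initial partition by acceptance: {q0,q1,q2,q3,q4,q5,q7,q9} | {q6,q8}.
Refine {q0,q1,q2,q3,q4,q5,q7,q9} on symbol b: members go to different blocks, giving {q0,q1,q2,q4} and {q3,q5,q7,q9}.
No further refinement is possible. Final partition (3 blocks): {q0,q1,q2,q4} | {q6,q8} | {q3,q5,q7,q9}.
The equivalence class containing q0 is {q0,q1,q2,q4}, of size 4.

4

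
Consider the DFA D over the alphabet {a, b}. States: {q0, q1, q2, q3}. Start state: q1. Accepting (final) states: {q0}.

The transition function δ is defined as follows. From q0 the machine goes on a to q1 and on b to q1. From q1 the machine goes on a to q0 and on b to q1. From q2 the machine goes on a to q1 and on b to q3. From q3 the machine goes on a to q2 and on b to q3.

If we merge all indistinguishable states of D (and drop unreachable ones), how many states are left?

2

States {q2,q3} cannot be reached from the start state, so discard them.
Start with accepting vs non-accepting: {q0} | {q1}.
The partition is now stable with 2 blocks: {q0} | {q1}.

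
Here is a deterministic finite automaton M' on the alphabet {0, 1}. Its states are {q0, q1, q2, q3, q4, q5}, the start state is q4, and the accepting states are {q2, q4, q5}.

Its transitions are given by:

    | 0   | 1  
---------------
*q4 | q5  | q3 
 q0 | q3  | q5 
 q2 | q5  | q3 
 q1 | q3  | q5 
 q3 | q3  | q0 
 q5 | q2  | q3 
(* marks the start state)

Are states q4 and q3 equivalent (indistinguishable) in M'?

Reachable states from the start: {q0,q2,q3,q4,q5}. Unreachable: {q1} — drop them.
Start with accepting vs non-accepting: {q2,q4,q5} | {q0,q3}.
Refine {q0,q3} on symbol 1: members go to different blocks, giving {q0} and {q3}.
Stable partition: {q2,q4,q5} | {q0} | {q3} — 3 equivalence classes.
q4 and q3 end up in different blocks, so they are distinguishable. For instance, the string 'ε' is accepted from only q4.

No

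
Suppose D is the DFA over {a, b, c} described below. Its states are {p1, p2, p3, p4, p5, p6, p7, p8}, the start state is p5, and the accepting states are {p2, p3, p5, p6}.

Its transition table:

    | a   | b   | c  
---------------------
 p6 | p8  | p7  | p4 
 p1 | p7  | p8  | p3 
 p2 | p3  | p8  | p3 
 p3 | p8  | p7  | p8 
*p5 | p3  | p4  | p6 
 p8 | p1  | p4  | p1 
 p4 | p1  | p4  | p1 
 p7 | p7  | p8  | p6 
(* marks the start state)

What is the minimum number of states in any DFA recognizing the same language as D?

Reachable states from the start: {p1,p3,p4,p5,p6,p7,p8}. Unreachable: {p2} — drop them.
P0 = {p3,p5,p6} | {p1,p4,p7,p8}.
Refine {p3,p5,p6} on symbol a: members go to different blocks, giving {p3,p6} and {p5}.
Split {p1,p4,p7,p8} by δ(·,c) → {p1,p7} and {p4,p8}.
No further refinement is possible. Final partition (4 blocks): {p3,p6} | {p1,p7} | {p5} | {p4,p8}.

4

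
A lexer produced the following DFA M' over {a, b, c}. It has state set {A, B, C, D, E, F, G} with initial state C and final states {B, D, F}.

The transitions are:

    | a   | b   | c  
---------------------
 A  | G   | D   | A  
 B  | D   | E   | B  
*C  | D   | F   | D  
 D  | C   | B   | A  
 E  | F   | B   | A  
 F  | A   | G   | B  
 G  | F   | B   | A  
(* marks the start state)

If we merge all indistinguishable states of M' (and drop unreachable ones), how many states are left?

All states are reachable from the start state.
Start with accepting vs non-accepting: {B,D,F} | {A,C,E,G}.
Refine {B,D,F} on symbol a: members go to different blocks, giving {D,F} and {B}.
Split {D,F} by δ(·,b) → {D} and {F}.
On input a, block {A,C,E,G} splits into {E,G} and {A} and {C}.
Stable partition: {D} | {E,G} | {B} | {F} | {A} | {C} — 6 equivalence classes.

6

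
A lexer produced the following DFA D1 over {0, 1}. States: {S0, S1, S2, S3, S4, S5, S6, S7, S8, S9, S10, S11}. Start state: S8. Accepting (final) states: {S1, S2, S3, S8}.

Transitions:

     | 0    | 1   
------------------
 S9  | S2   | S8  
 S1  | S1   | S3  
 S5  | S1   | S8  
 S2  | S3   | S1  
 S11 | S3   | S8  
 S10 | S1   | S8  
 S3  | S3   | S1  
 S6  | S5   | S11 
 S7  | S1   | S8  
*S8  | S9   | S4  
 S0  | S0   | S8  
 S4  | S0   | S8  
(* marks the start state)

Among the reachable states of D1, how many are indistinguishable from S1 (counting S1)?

States {S5,S6,S7,S10,S11} cannot be reached from the start state, so discard them.
Initial partition by acceptance: {S1,S2,S3,S8} | {S0,S4,S9}.
Split {S1,S2,S3,S8} by δ(·,0) → {S1,S2,S3} and {S8}.
Split {S0,S4,S9} by δ(·,0) → {S0,S4} and {S9}.
The partition is now stable with 4 blocks: {S1,S2,S3} | {S0,S4} | {S8} | {S9}.
State S1 belongs to the block {S1,S2,S3}, which has 3 states.

3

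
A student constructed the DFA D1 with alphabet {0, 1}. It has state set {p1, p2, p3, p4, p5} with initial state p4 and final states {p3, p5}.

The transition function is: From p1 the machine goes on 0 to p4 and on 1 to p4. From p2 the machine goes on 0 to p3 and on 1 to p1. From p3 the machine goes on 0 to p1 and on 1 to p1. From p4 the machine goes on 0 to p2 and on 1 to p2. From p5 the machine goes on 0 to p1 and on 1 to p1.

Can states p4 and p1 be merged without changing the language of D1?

No

First remove the unreachable states {p5}; 4 states remain.
Initial partition by acceptance: {p3} | {p1,p2,p4}.
Refine {p1,p2,p4} on symbol 0: members go to different blocks, giving {p1,p4} and {p2}.
On input 0, block {p1,p4} splits into {p1} and {p4}.
No further refinement is possible. Final partition (4 blocks): {p3} | {p1} | {p2} | {p4}.
p4 and p1 end up in different blocks, so they are distinguishable. For instance, the string '00' is accepted from only p4.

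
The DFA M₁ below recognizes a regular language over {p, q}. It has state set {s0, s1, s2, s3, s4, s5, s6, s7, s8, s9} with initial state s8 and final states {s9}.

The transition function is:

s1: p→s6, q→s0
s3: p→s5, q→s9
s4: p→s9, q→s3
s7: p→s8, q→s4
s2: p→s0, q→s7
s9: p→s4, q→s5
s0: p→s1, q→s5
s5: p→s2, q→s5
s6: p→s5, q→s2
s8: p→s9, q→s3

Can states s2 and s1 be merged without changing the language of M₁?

No

P0 = {s9} | {s0,s1,s2,s3,s4,s5,s6,s7,s8}.
Refine {s0,s1,s2,s3,s4,s5,s6,s7,s8} on symbol p: members go to different blocks, giving {s0,s1,s2,s3,s5,s6,s7} and {s4,s8}.
Refine {s0,s1,s2,s3,s5,s6,s7} on symbol p: members go to different blocks, giving {s0,s1,s2,s3,s5,s6} and {s7}.
Split {s0,s1,s2,s3,s5,s6} by δ(·,q) → {s0,s1,s5,s6} and {s2} and {s3}.
Refine {s0,s1,s5,s6} on symbol p: members go to different blocks, giving {s0,s1,s6} and {s5}.
Refine {s0,s1,s6} on symbol p: members go to different blocks, giving {s0,s1} and {s6}.
On input p, block {s0,s1} splits into {s0} and {s1}.
Stable partition: {s9} | {s0} | {s4,s8} | {s7} | {s2} | {s3} | {s5} | {s6} | {s1} — 9 equivalence classes.
s2 and s1 end up in different blocks, so they are distinguishable. For instance, the string 'qpp' is accepted from only s2.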